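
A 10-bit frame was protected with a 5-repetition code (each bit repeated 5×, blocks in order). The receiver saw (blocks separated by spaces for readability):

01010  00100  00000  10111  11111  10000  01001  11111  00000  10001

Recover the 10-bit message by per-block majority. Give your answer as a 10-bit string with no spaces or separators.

Block 1 (01010): 2 ones → 0
Block 2 (00100): 1 one → 0
Block 3 (00000): 0 ones → 0
Block 4 (10111): 4 ones → 1
Block 5 (11111): 5 ones → 1
Block 6 (10000): 1 one → 0
Block 7 (01001): 2 ones → 0
Block 8 (11111): 5 ones → 1
Block 9 (00000): 0 ones → 0
Block 10 (10001): 2 ones → 0

0001100100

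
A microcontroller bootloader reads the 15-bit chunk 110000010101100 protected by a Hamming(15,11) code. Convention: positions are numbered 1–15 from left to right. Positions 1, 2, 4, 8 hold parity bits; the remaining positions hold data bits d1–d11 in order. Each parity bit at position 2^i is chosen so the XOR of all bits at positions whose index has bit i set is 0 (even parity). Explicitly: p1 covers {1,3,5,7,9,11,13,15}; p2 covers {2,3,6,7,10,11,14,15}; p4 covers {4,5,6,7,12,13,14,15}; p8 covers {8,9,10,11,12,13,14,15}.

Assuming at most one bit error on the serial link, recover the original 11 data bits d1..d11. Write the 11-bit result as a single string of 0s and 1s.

s1 (pos 1,3,5,7,9,11,13,15): 1⊕0⊕0⊕0⊕0⊕0⊕1⊕0 = 0
s2 (pos 2,3,6,7,10,11,14,15): 1⊕0⊕0⊕0⊕1⊕0⊕0⊕0 = 0
s4 (pos 4,5,6,7,12,13,14,15): 0⊕0⊕0⊕0⊕1⊕1⊕0⊕0 = 0
s8 (pos 8,9,10,11,12,13,14,15): 1⊕0⊕1⊕0⊕1⊕1⊕0⊕0 = 0
Syndrome s8…s1 = 0000 → no error.
Read data bits from positions 3,5,6,7,9,10,11,12,13,14,15: 00000101100

00000101100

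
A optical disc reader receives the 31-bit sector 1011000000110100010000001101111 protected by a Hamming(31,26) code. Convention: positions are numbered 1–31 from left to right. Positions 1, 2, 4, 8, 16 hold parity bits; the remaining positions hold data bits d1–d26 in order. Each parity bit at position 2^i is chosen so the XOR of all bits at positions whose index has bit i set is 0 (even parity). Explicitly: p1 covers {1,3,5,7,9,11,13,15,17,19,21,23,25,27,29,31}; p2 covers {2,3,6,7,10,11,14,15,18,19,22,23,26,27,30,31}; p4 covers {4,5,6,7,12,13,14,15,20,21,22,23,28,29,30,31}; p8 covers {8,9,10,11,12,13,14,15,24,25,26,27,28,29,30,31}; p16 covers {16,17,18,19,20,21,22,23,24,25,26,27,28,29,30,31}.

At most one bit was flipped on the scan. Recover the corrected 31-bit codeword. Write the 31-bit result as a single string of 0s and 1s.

s1 (pos 1,3,5,7,9,11,13,15,17,19,21,23,25,27,29,31): 1⊕1⊕0⊕0⊕0⊕1⊕0⊕0⊕0⊕0⊕0⊕0⊕1⊕0⊕1⊕1 = 0
s2 (pos 2,3,6,7,10,11,14,15,18,19,22,23,26,27,30,31): 0⊕1⊕0⊕0⊕0⊕1⊕1⊕0⊕1⊕0⊕0⊕0⊕1⊕0⊕1⊕1 = 1
s4 (pos 4,5,6,7,12,13,14,15,20,21,22,23,28,29,30,31): 1⊕0⊕0⊕0⊕1⊕0⊕1⊕0⊕0⊕0⊕0⊕0⊕1⊕1⊕1⊕1 = 1
s8 (pos 8,9,10,11,12,13,14,15,24,25,26,27,28,29,30,31): 0⊕0⊕0⊕1⊕1⊕0⊕1⊕0⊕0⊕1⊕1⊕0⊕1⊕1⊕1⊕1 = 1
s16 (pos 16,17,18,19,20,21,22,23,24,25,26,27,28,29,30,31): 0⊕0⊕1⊕0⊕0⊕0⊕0⊕0⊕0⊕1⊕1⊕0⊕1⊕1⊕1⊕1 = 1
Syndrome s16…s1 = 11110 → error at position 30.
Flip position 30: 1011000000110100010000001101111 → 1011000000110100010000001101101

1011000000110100010000001101101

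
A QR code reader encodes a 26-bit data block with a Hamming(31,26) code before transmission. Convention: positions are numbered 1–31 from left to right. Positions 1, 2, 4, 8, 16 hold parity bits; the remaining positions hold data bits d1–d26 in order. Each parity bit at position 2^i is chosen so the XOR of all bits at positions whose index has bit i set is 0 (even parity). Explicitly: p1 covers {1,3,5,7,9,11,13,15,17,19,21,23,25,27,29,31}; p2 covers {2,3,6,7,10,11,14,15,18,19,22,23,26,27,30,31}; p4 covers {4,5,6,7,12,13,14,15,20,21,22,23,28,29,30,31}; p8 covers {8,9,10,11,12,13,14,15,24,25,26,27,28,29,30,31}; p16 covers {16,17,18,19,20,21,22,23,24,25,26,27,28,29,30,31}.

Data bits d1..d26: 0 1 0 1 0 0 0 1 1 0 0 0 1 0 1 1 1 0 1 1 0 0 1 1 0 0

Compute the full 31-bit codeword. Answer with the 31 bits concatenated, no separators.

Place data at non-parity positions: p1 p2 0 p4 1 0 1 p8 0 0 0 1 1 0 0 p16 0 1 0 1 1 1 0 1 1 0 0 1 1 0 0
p1 (pos 1,3,5,7,9,11,13,15,17,19,21,23,25,27,29,31): XOR of data positions = 0⊕1⊕1⊕0⊕0⊕1⊕0⊕0⊕0⊕1⊕0⊕1⊕0⊕1⊕0 = 0
p2 (pos 2,3,6,7,10,11,14,15,18,19,22,23,26,27,30,31): XOR of data positions = 0⊕0⊕1⊕0⊕0⊕0⊕0⊕1⊕0⊕1⊕0⊕0⊕0⊕0⊕0 = 1
p4 (pos 4,5,6,7,12,13,14,15,20,21,22,23,28,29,30,31): XOR of data positions = 1⊕0⊕1⊕1⊕1⊕0⊕0⊕1⊕1⊕1⊕0⊕1⊕1⊕0⊕0 = 1
p8 (pos 8,9,10,11,12,13,14,15,24,25,26,27,28,29,30,31): XOR of data positions = 0⊕0⊕0⊕1⊕1⊕0⊕0⊕1⊕1⊕0⊕0⊕1⊕1⊕0⊕0 = 0
p16 (pos 16,17,18,19,20,21,22,23,24,25,26,27,28,29,30,31): XOR of data positions = 0⊕1⊕0⊕1⊕1⊕1⊕0⊕1⊕1⊕0⊕0⊕1⊕1⊕0⊕0 = 0
Codeword: 0101101000011000010111011001100

0101101000011000010111011001100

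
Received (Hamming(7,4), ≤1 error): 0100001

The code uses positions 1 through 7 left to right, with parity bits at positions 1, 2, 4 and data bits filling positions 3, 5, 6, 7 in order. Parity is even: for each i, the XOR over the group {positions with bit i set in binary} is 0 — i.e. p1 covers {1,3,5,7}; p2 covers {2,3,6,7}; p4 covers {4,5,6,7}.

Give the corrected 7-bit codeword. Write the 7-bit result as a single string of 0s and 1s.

0100101

s1 (pos 1,3,5,7): 0⊕0⊕0⊕1 = 1
s2 (pos 2,3,6,7): 1⊕0⊕0⊕1 = 0
s4 (pos 4,5,6,7): 0⊕0⊕0⊕1 = 1
Syndrome s4…s1 = 101 → error at position 5.
Flip position 5: 0100001 → 0100101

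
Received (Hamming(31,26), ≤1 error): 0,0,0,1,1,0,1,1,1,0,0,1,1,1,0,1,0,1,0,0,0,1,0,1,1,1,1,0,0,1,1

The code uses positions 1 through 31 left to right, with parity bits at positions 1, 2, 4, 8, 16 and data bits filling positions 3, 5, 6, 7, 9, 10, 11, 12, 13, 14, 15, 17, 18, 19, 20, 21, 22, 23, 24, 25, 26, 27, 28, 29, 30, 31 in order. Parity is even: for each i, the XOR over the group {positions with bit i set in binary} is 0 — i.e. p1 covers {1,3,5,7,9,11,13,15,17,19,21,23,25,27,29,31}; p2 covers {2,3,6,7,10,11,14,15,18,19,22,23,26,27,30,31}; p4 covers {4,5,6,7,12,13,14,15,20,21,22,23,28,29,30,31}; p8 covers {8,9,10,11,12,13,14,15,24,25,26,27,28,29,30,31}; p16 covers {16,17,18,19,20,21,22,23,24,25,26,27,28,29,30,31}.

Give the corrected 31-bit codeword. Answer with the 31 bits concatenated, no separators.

0001101110011101010001011110111

s1 (pos 1,3,5,7,9,11,13,15,17,19,21,23,25,27,29,31): 0⊕0⊕1⊕1⊕1⊕0⊕1⊕0⊕0⊕0⊕0⊕0⊕1⊕1⊕0⊕1 = 1
s2 (pos 2,3,6,7,10,11,14,15,18,19,22,23,26,27,30,31): 0⊕0⊕0⊕1⊕0⊕0⊕1⊕0⊕1⊕0⊕1⊕0⊕1⊕1⊕1⊕1 = 0
s4 (pos 4,5,6,7,12,13,14,15,20,21,22,23,28,29,30,31): 1⊕1⊕0⊕1⊕1⊕1⊕1⊕0⊕0⊕0⊕1⊕0⊕0⊕0⊕1⊕1 = 1
s8 (pos 8,9,10,11,12,13,14,15,24,25,26,27,28,29,30,31): 1⊕1⊕0⊕0⊕1⊕1⊕1⊕0⊕1⊕1⊕1⊕1⊕0⊕0⊕1⊕1 = 1
s16 (pos 16,17,18,19,20,21,22,23,24,25,26,27,28,29,30,31): 1⊕0⊕1⊕0⊕0⊕0⊕1⊕0⊕1⊕1⊕1⊕1⊕0⊕0⊕1⊕1 = 1
Syndrome s16…s1 = 11101 → error at position 29.
Flip position 29: 0001101110011101010001011110011 → 0001101110011101010001011110111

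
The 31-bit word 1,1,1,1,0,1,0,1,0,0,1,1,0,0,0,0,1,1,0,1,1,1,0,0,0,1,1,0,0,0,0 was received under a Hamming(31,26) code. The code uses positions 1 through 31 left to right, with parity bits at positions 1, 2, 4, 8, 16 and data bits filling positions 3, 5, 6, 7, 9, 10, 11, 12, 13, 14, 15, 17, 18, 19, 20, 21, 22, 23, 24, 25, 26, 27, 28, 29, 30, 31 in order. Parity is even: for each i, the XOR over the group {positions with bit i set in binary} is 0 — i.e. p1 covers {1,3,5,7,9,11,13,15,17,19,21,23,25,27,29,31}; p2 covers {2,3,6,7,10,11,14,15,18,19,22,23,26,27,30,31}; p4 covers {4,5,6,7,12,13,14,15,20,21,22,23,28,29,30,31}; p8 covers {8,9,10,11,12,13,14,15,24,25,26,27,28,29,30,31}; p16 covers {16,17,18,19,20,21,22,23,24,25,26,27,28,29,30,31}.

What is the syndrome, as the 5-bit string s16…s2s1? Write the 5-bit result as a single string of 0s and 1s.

s1 (pos 1,3,5,7,9,11,13,15,17,19,21,23,25,27,29,31): 1⊕1⊕0⊕0⊕0⊕1⊕0⊕0⊕1⊕0⊕1⊕0⊕0⊕1⊕0⊕0 = 0
s2 (pos 2,3,6,7,10,11,14,15,18,19,22,23,26,27,30,31): 1⊕1⊕1⊕0⊕0⊕1⊕0⊕0⊕1⊕0⊕1⊕0⊕1⊕1⊕0⊕0 = 0
s4 (pos 4,5,6,7,12,13,14,15,20,21,22,23,28,29,30,31): 1⊕0⊕1⊕0⊕1⊕0⊕0⊕0⊕1⊕1⊕1⊕0⊕0⊕0⊕0⊕0 = 0
s8 (pos 8,9,10,11,12,13,14,15,24,25,26,27,28,29,30,31): 1⊕0⊕0⊕1⊕1⊕0⊕0⊕0⊕0⊕0⊕1⊕1⊕0⊕0⊕0⊕0 = 1
s16 (pos 16,17,18,19,20,21,22,23,24,25,26,27,28,29,30,31): 0⊕1⊕1⊕0⊕1⊕1⊕1⊕0⊕0⊕0⊕1⊕1⊕0⊕0⊕0⊕0 = 1
Syndrome s16…s1 = 11000 → error at position 24.

11000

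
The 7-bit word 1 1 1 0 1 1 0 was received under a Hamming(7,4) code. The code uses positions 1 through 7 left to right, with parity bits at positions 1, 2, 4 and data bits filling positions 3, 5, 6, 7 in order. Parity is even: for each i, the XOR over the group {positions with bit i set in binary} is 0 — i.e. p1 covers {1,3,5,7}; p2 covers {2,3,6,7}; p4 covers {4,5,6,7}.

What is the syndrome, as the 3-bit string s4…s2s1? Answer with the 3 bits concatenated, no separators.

011

s1 (pos 1,3,5,7): 1⊕1⊕1⊕0 = 1
s2 (pos 2,3,6,7): 1⊕1⊕1⊕0 = 1
s4 (pos 4,5,6,7): 0⊕1⊕1⊕0 = 0
Syndrome s4…s1 = 011 → error at position 3.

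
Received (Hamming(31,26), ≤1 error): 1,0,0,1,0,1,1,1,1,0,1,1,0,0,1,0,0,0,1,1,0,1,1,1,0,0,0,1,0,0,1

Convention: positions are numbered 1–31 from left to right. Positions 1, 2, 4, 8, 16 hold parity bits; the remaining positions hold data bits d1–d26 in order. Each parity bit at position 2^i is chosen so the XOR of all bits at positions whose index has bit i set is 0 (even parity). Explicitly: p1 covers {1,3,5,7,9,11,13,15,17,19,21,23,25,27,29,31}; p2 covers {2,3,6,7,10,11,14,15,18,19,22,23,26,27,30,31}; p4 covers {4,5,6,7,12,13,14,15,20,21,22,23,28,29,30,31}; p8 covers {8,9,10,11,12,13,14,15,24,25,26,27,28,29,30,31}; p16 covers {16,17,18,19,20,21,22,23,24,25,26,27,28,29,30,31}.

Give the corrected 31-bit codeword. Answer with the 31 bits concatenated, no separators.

1001011110110011001101110001001

s1 (pos 1,3,5,7,9,11,13,15,17,19,21,23,25,27,29,31): 1⊕0⊕0⊕1⊕1⊕1⊕0⊕1⊕0⊕1⊕0⊕1⊕0⊕0⊕0⊕1 = 0
s2 (pos 2,3,6,7,10,11,14,15,18,19,22,23,26,27,30,31): 0⊕0⊕1⊕1⊕0⊕1⊕0⊕1⊕0⊕1⊕1⊕1⊕0⊕0⊕0⊕1 = 0
s4 (pos 4,5,6,7,12,13,14,15,20,21,22,23,28,29,30,31): 1⊕0⊕1⊕1⊕1⊕0⊕0⊕1⊕1⊕0⊕1⊕1⊕1⊕0⊕0⊕1 = 0
s8 (pos 8,9,10,11,12,13,14,15,24,25,26,27,28,29,30,31): 1⊕1⊕0⊕1⊕1⊕0⊕0⊕1⊕1⊕0⊕0⊕0⊕1⊕0⊕0⊕1 = 0
s16 (pos 16,17,18,19,20,21,22,23,24,25,26,27,28,29,30,31): 0⊕0⊕0⊕1⊕1⊕0⊕1⊕1⊕1⊕0⊕0⊕0⊕1⊕0⊕0⊕1 = 1
Syndrome s16…s1 = 10000 → error at position 16.
Flip position 16: 1001011110110010001101110001001 → 1001011110110011001101110001001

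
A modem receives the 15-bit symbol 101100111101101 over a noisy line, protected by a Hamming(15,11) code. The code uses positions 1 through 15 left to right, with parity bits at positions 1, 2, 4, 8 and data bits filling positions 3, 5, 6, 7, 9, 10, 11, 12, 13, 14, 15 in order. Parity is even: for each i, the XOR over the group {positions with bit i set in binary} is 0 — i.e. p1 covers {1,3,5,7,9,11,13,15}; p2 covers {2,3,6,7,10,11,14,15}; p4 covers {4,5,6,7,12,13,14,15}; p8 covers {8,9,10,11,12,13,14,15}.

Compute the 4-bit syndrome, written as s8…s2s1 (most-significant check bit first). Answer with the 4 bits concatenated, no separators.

0100

s1 (pos 1,3,5,7,9,11,13,15): 1⊕1⊕0⊕1⊕1⊕0⊕1⊕1 = 0
s2 (pos 2,3,6,7,10,11,14,15): 0⊕1⊕0⊕1⊕1⊕0⊕0⊕1 = 0
s4 (pos 4,5,6,7,12,13,14,15): 1⊕0⊕0⊕1⊕1⊕1⊕0⊕1 = 1
s8 (pos 8,9,10,11,12,13,14,15): 1⊕1⊕1⊕0⊕1⊕1⊕0⊕1 = 0
Syndrome s8…s1 = 0100 → error at position 4.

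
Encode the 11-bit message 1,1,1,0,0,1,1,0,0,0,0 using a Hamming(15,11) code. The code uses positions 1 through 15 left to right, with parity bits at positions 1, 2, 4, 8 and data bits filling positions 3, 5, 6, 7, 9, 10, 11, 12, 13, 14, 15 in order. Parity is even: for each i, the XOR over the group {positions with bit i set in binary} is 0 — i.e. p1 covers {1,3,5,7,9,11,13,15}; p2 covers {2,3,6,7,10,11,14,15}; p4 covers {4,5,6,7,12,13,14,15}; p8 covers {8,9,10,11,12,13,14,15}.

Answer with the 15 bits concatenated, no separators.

Place data at non-parity positions: p1 p2 1 p4 1 1 0 p8 0 1 1 0 0 0 0
p1 (pos 1,3,5,7,9,11,13,15): XOR of data positions = 1⊕1⊕0⊕0⊕1⊕0⊕0 = 1
p2 (pos 2,3,6,7,10,11,14,15): XOR of data positions = 1⊕1⊕0⊕1⊕1⊕0⊕0 = 0
p4 (pos 4,5,6,7,12,13,14,15): XOR of data positions = 1⊕1⊕0⊕0⊕0⊕0⊕0 = 0
p8 (pos 8,9,10,11,12,13,14,15): XOR of data positions = 0⊕1⊕1⊕0⊕0⊕0⊕0 = 0
Codeword: 101011000110000

101011000110000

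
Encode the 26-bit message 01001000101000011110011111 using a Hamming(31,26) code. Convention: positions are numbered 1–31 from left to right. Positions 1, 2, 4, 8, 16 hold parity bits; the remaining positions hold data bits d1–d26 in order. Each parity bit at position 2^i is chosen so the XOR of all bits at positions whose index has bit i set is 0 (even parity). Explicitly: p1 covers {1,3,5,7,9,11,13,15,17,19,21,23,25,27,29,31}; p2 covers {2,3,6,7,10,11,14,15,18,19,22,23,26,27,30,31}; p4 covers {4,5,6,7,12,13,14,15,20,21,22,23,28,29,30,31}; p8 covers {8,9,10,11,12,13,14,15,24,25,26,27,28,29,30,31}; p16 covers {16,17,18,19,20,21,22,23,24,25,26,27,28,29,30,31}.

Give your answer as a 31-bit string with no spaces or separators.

1000100110001011000011110011111

Place data at non-parity positions: p1 p2 0 p4 1 0 0 p8 1 0 0 0 1 0 1 p16 0 0 0 0 1 1 1 1 0 0 1 1 1 1 1
p1 (pos 1,3,5,7,9,11,13,15,17,19,21,23,25,27,29,31): XOR of data positions = 0⊕1⊕0⊕1⊕0⊕1⊕1⊕0⊕0⊕1⊕1⊕0⊕1⊕1⊕1 = 1
p2 (pos 2,3,6,7,10,11,14,15,18,19,22,23,26,27,30,31): XOR of data positions = 0⊕0⊕0⊕0⊕0⊕0⊕1⊕0⊕0⊕1⊕1⊕0⊕1⊕1⊕1 = 0
p4 (pos 4,5,6,7,12,13,14,15,20,21,22,23,28,29,30,31): XOR of data positions = 1⊕0⊕0⊕0⊕1⊕0⊕1⊕0⊕1⊕1⊕1⊕1⊕1⊕1⊕1 = 0
p8 (pos 8,9,10,11,12,13,14,15,24,25,26,27,28,29,30,31): XOR of data positions = 1⊕0⊕0⊕0⊕1⊕0⊕1⊕1⊕0⊕0⊕1⊕1⊕1⊕1⊕1 = 1
p16 (pos 16,17,18,19,20,21,22,23,24,25,26,27,28,29,30,31): XOR of data positions = 0⊕0⊕0⊕0⊕1⊕1⊕1⊕1⊕0⊕0⊕1⊕1⊕1⊕1⊕1 = 1
Codeword: 1000100110001011000011110011111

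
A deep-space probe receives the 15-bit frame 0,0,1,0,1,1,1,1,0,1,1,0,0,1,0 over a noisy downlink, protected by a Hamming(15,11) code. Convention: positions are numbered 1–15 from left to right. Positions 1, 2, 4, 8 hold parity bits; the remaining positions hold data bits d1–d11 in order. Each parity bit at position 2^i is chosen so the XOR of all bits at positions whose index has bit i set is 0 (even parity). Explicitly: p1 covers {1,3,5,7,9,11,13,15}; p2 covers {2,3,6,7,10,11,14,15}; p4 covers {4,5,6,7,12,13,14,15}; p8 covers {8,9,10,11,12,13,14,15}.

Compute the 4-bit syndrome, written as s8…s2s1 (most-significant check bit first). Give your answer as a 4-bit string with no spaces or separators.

0000

s1 (pos 1,3,5,7,9,11,13,15): 0⊕1⊕1⊕1⊕0⊕1⊕0⊕0 = 0
s2 (pos 2,3,6,7,10,11,14,15): 0⊕1⊕1⊕1⊕1⊕1⊕1⊕0 = 0
s4 (pos 4,5,6,7,12,13,14,15): 0⊕1⊕1⊕1⊕0⊕0⊕1⊕0 = 0
s8 (pos 8,9,10,11,12,13,14,15): 1⊕0⊕1⊕1⊕0⊕0⊕1⊕0 = 0
Syndrome s8…s1 = 0000 → no error.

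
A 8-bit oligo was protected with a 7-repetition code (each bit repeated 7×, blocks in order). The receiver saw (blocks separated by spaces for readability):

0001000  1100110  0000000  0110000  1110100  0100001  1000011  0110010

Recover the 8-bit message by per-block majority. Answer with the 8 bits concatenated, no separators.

01001000

Block 1 (0001000): 1 one → 0
Block 2 (1100110): 4 ones → 1
Block 3 (0000000): 0 ones → 0
Block 4 (0110000): 2 ones → 0
Block 5 (1110100): 4 ones → 1
Block 6 (0100001): 2 ones → 0
Block 7 (1000011): 3 ones → 0
Block 8 (0110010): 3 ones → 0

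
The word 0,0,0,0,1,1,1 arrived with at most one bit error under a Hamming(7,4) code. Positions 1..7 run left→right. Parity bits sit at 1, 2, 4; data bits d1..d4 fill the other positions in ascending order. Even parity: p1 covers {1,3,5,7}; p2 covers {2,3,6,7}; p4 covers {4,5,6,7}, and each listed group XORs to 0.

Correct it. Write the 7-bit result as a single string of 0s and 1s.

0001111

s1 (pos 1,3,5,7): 0⊕0⊕1⊕1 = 0
s2 (pos 2,3,6,7): 0⊕0⊕1⊕1 = 0
s4 (pos 4,5,6,7): 0⊕1⊕1⊕1 = 1
Syndrome s4…s1 = 100 → error at position 4.
Flip position 4: 0000111 → 0001111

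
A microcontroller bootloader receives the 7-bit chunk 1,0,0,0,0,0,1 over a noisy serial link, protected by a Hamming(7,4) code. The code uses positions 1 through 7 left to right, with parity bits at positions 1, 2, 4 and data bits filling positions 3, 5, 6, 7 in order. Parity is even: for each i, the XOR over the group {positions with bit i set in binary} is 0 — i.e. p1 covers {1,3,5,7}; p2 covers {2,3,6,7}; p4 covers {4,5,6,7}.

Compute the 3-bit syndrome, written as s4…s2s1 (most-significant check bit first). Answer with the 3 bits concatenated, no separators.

s1 (pos 1,3,5,7): 1⊕0⊕0⊕1 = 0
s2 (pos 2,3,6,7): 0⊕0⊕0⊕1 = 1
s4 (pos 4,5,6,7): 0⊕0⊕0⊕1 = 1
Syndrome s4…s1 = 110 → error at position 6.

110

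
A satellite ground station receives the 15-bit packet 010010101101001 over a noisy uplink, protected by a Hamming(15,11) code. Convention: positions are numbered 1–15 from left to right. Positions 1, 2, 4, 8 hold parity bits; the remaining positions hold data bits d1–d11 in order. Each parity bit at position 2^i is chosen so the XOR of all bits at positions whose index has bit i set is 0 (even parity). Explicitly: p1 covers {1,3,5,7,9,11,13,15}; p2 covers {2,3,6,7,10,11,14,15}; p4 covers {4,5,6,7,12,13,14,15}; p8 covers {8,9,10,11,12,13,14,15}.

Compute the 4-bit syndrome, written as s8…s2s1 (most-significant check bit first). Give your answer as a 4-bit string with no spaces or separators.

s1 (pos 1,3,5,7,9,11,13,15): 0⊕0⊕1⊕1⊕1⊕0⊕0⊕1 = 0
s2 (pos 2,3,6,7,10,11,14,15): 1⊕0⊕0⊕1⊕1⊕0⊕0⊕1 = 0
s4 (pos 4,5,6,7,12,13,14,15): 0⊕1⊕0⊕1⊕1⊕0⊕0⊕1 = 0
s8 (pos 8,9,10,11,12,13,14,15): 0⊕1⊕1⊕0⊕1⊕0⊕0⊕1 = 0
Syndrome s8…s1 = 0000 → no error.

0000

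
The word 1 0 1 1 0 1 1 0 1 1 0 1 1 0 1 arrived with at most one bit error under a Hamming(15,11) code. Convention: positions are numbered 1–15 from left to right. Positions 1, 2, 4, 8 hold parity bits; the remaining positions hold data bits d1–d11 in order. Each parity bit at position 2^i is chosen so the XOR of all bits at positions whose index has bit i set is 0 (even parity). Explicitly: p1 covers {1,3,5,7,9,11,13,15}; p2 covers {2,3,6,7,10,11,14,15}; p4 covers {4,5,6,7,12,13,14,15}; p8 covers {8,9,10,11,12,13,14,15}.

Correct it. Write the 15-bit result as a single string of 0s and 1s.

101101101001101

s1 (pos 1,3,5,7,9,11,13,15): 1⊕1⊕0⊕1⊕1⊕0⊕1⊕1 = 0
s2 (pos 2,3,6,7,10,11,14,15): 0⊕1⊕1⊕1⊕1⊕0⊕0⊕1 = 1
s4 (pos 4,5,6,7,12,13,14,15): 1⊕0⊕1⊕1⊕1⊕1⊕0⊕1 = 0
s8 (pos 8,9,10,11,12,13,14,15): 0⊕1⊕1⊕0⊕1⊕1⊕0⊕1 = 1
Syndrome s8…s1 = 1010 → error at position 10.
Flip position 10: 101101101101101 → 101101101001101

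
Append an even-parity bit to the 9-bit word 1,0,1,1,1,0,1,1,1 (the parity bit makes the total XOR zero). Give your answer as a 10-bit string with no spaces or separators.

1011101111

XOR of the 9 data bits: 1⊕0⊕1⊕1⊕1⊕0⊕1⊕1⊕1 = 1
Parity bit = 1 (so all 10 bits XOR to 0).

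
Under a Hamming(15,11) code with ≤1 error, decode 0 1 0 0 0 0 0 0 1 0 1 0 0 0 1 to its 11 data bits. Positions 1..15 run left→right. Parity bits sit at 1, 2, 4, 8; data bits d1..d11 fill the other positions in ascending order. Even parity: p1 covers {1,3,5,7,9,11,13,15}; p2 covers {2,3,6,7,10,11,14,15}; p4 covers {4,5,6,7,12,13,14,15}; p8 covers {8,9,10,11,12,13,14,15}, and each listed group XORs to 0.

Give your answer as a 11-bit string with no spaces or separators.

s1 (pos 1,3,5,7,9,11,13,15): 0⊕0⊕0⊕0⊕1⊕1⊕0⊕1 = 1
s2 (pos 2,3,6,7,10,11,14,15): 1⊕0⊕0⊕0⊕0⊕1⊕0⊕1 = 1
s4 (pos 4,5,6,7,12,13,14,15): 0⊕0⊕0⊕0⊕0⊕0⊕0⊕1 = 1
s8 (pos 8,9,10,11,12,13,14,15): 0⊕1⊕0⊕1⊕0⊕0⊕0⊕1 = 1
Syndrome s8…s1 = 1111 → error at position 15.
Flip position 15: 010000001010001 → 010000001010000
Read data bits from positions 3,5,6,7,9,10,11,12,13,14,15: 00001010000

00001010000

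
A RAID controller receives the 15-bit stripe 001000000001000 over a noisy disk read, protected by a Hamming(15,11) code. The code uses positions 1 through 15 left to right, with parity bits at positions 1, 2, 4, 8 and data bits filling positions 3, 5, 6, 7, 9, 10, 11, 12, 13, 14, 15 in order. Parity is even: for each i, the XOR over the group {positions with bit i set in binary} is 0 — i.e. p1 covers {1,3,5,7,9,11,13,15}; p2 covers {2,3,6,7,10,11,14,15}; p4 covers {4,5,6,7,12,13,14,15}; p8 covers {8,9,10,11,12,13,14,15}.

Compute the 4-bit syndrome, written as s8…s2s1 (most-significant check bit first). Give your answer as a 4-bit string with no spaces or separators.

1111

s1 (pos 1,3,5,7,9,11,13,15): 0⊕1⊕0⊕0⊕0⊕0⊕0⊕0 = 1
s2 (pos 2,3,6,7,10,11,14,15): 0⊕1⊕0⊕0⊕0⊕0⊕0⊕0 = 1
s4 (pos 4,5,6,7,12,13,14,15): 0⊕0⊕0⊕0⊕1⊕0⊕0⊕0 = 1
s8 (pos 8,9,10,11,12,13,14,15): 0⊕0⊕0⊕0⊕1⊕0⊕0⊕0 = 1
Syndrome s8…s1 = 1111 → error at position 15.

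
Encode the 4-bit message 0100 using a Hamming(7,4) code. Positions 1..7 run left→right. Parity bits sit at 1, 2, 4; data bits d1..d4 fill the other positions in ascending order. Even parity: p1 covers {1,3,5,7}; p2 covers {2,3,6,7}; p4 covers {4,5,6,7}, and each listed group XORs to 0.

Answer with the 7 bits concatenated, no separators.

1001100

Place data at non-parity positions: p1 p2 0 p4 1 0 0
p1 (pos 1,3,5,7): XOR of data positions = 0⊕1⊕0 = 1
p2 (pos 2,3,6,7): XOR of data positions = 0⊕0⊕0 = 0
p4 (pos 4,5,6,7): XOR of data positions = 1⊕0⊕0 = 1
Codeword: 1001100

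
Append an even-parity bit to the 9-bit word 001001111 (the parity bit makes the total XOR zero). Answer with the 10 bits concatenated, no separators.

0010011111

XOR of the 9 data bits: 0⊕0⊕1⊕0⊕0⊕1⊕1⊕1⊕1 = 1
Parity bit = 1 (so all 10 bits XOR to 0).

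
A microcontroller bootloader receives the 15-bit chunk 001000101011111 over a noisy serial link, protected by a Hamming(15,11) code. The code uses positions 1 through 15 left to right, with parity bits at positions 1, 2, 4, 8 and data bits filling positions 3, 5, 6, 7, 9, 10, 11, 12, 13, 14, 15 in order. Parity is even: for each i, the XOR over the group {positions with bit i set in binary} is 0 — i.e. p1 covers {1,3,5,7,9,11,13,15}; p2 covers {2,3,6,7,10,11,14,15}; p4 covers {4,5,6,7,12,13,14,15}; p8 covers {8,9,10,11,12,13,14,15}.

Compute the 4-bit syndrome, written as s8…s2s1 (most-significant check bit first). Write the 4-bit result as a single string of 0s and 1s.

s1 (pos 1,3,5,7,9,11,13,15): 0⊕1⊕0⊕1⊕1⊕1⊕1⊕1 = 0
s2 (pos 2,3,6,7,10,11,14,15): 0⊕1⊕0⊕1⊕0⊕1⊕1⊕1 = 1
s4 (pos 4,5,6,7,12,13,14,15): 0⊕0⊕0⊕1⊕1⊕1⊕1⊕1 = 1
s8 (pos 8,9,10,11,12,13,14,15): 0⊕1⊕0⊕1⊕1⊕1⊕1⊕1 = 0
Syndrome s8…s1 = 0110 → error at position 6.

0110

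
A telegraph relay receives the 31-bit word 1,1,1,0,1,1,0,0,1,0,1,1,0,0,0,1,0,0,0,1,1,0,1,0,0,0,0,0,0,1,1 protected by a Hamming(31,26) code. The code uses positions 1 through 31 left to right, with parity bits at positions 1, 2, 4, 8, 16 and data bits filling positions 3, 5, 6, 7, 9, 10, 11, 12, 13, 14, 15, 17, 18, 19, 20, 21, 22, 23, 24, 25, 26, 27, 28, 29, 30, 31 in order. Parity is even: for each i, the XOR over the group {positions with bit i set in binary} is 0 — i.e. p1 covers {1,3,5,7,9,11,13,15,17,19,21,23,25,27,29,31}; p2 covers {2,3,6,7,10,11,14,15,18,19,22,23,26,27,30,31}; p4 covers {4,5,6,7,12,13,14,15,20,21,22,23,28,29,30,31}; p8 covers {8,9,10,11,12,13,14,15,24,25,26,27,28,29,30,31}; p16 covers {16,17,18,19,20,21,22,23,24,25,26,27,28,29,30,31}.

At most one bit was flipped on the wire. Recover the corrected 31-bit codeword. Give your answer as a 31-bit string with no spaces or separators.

s1 (pos 1,3,5,7,9,11,13,15,17,19,21,23,25,27,29,31): 1⊕1⊕1⊕0⊕1⊕1⊕0⊕0⊕0⊕0⊕1⊕1⊕0⊕0⊕0⊕1 = 0
s2 (pos 2,3,6,7,10,11,14,15,18,19,22,23,26,27,30,31): 1⊕1⊕1⊕0⊕0⊕1⊕0⊕0⊕0⊕0⊕0⊕1⊕0⊕0⊕1⊕1 = 1
s4 (pos 4,5,6,7,12,13,14,15,20,21,22,23,28,29,30,31): 0⊕1⊕1⊕0⊕1⊕0⊕0⊕0⊕1⊕1⊕0⊕1⊕0⊕0⊕1⊕1 = 0
s8 (pos 8,9,10,11,12,13,14,15,24,25,26,27,28,29,30,31): 0⊕1⊕0⊕1⊕1⊕0⊕0⊕0⊕0⊕0⊕0⊕0⊕0⊕0⊕1⊕1 = 1
s16 (pos 16,17,18,19,20,21,22,23,24,25,26,27,28,29,30,31): 1⊕0⊕0⊕0⊕1⊕1⊕0⊕1⊕0⊕0⊕0⊕0⊕0⊕0⊕1⊕1 = 0
Syndrome s16…s1 = 01010 → error at position 10.
Flip position 10: 1110110010110001000110100000011 → 1110110011110001000110100000011

1110110011110001000110100000011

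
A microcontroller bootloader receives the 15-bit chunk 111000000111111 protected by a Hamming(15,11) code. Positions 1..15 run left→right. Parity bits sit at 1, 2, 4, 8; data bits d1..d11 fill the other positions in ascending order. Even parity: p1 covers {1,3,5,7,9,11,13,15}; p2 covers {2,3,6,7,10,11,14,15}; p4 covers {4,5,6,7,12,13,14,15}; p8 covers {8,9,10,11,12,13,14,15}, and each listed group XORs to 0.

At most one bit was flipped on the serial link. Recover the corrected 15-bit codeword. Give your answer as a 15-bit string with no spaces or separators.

011000000111111

s1 (pos 1,3,5,7,9,11,13,15): 1⊕1⊕0⊕0⊕0⊕1⊕1⊕1 = 1
s2 (pos 2,3,6,7,10,11,14,15): 1⊕1⊕0⊕0⊕1⊕1⊕1⊕1 = 0
s4 (pos 4,5,6,7,12,13,14,15): 0⊕0⊕0⊕0⊕1⊕1⊕1⊕1 = 0
s8 (pos 8,9,10,11,12,13,14,15): 0⊕0⊕1⊕1⊕1⊕1⊕1⊕1 = 0
Syndrome s8…s1 = 0001 → error at position 1.
Flip position 1: 111000000111111 → 011000000111111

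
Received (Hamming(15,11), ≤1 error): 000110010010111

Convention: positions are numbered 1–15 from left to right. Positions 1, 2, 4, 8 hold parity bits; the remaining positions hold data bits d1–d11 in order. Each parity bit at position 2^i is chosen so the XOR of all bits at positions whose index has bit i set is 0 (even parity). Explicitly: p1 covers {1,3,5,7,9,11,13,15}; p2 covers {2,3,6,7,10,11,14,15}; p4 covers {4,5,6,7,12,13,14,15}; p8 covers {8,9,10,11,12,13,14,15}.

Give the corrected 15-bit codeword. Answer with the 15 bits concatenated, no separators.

000110010010101

s1 (pos 1,3,5,7,9,11,13,15): 0⊕0⊕1⊕0⊕0⊕1⊕1⊕1 = 0
s2 (pos 2,3,6,7,10,11,14,15): 0⊕0⊕0⊕0⊕0⊕1⊕1⊕1 = 1
s4 (pos 4,5,6,7,12,13,14,15): 1⊕1⊕0⊕0⊕0⊕1⊕1⊕1 = 1
s8 (pos 8,9,10,11,12,13,14,15): 1⊕0⊕0⊕1⊕0⊕1⊕1⊕1 = 1
Syndrome s8…s1 = 1110 → error at position 14.
Flip position 14: 000110010010111 → 000110010010101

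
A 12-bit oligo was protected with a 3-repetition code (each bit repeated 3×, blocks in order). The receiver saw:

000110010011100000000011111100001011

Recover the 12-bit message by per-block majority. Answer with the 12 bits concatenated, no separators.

Block 1 (000): 0 ones → 0
Block 2 (110): 2 ones → 1
Block 3 (010): 1 one → 0
Block 4 (011): 2 ones → 1
Block 5 (100): 1 one → 0
Block 6 (000): 0 ones → 0
Block 7 (000): 0 ones → 0
Block 8 (011): 2 ones → 1
Block 9 (111): 3 ones → 1
Block 10 (100): 1 one → 0
Block 11 (001): 1 one → 0
Block 12 (011): 2 ones → 1

010100011001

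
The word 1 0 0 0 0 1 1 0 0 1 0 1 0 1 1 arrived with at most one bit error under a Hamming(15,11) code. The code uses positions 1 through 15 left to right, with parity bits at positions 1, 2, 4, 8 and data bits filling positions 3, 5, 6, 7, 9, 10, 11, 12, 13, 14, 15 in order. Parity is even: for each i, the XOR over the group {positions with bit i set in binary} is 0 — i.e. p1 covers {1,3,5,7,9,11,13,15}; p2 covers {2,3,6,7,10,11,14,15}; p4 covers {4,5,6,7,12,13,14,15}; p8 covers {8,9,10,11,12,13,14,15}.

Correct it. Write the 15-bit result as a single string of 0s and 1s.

100001000101011

s1 (pos 1,3,5,7,9,11,13,15): 1⊕0⊕0⊕1⊕0⊕0⊕0⊕1 = 1
s2 (pos 2,3,6,7,10,11,14,15): 0⊕0⊕1⊕1⊕1⊕0⊕1⊕1 = 1
s4 (pos 4,5,6,7,12,13,14,15): 0⊕0⊕1⊕1⊕1⊕0⊕1⊕1 = 1
s8 (pos 8,9,10,11,12,13,14,15): 0⊕0⊕1⊕0⊕1⊕0⊕1⊕1 = 0
Syndrome s8…s1 = 0111 → error at position 7.
Flip position 7: 100001100101011 → 100001000101011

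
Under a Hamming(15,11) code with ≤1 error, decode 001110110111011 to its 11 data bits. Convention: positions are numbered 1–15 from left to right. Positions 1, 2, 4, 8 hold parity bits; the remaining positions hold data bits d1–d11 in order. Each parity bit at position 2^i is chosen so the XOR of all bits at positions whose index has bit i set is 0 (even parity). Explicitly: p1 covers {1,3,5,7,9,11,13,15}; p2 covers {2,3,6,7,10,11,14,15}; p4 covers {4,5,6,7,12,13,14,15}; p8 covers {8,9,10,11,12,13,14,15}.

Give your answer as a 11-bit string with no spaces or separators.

11010111011

s1 (pos 1,3,5,7,9,11,13,15): 0⊕1⊕1⊕1⊕0⊕1⊕0⊕1 = 1
s2 (pos 2,3,6,7,10,11,14,15): 0⊕1⊕0⊕1⊕1⊕1⊕1⊕1 = 0
s4 (pos 4,5,6,7,12,13,14,15): 1⊕1⊕0⊕1⊕1⊕0⊕1⊕1 = 0
s8 (pos 8,9,10,11,12,13,14,15): 1⊕0⊕1⊕1⊕1⊕0⊕1⊕1 = 0
Syndrome s8…s1 = 0001 → error at position 1.
Flip position 1: 001110110111011 → 101110110111011
Read data bits from positions 3,5,6,7,9,10,11,12,13,14,15: 11010111011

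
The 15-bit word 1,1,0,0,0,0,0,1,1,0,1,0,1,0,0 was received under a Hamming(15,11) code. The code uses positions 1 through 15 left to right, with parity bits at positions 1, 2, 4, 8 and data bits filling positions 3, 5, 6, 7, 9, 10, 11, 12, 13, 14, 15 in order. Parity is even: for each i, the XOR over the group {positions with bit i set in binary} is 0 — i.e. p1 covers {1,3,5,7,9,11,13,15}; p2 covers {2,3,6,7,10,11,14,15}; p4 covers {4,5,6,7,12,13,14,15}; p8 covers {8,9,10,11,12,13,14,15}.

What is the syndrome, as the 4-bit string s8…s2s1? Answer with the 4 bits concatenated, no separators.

s1 (pos 1,3,5,7,9,11,13,15): 1⊕0⊕0⊕0⊕1⊕1⊕1⊕0 = 0
s2 (pos 2,3,6,7,10,11,14,15): 1⊕0⊕0⊕0⊕0⊕1⊕0⊕0 = 0
s4 (pos 4,5,6,7,12,13,14,15): 0⊕0⊕0⊕0⊕0⊕1⊕0⊕0 = 1
s8 (pos 8,9,10,11,12,13,14,15): 1⊕1⊕0⊕1⊕0⊕1⊕0⊕0 = 0
Syndrome s8…s1 = 0100 → error at position 4.

0100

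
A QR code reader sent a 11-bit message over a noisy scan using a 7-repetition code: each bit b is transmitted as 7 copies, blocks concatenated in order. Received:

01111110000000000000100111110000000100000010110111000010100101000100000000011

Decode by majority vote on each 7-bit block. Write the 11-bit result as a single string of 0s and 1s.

10010010000

Block 1 (0111111): 6 ones → 1
Block 2 (0000000): 0 ones → 0
Block 3 (0000001): 1 one → 0
Block 4 (0011111): 5 ones → 1
Block 5 (0000000): 0 ones → 0
Block 6 (1000000): 1 one → 0
Block 7 (1011011): 5 ones → 1
Block 8 (1000010): 2 ones → 0
Block 9 (1001010): 3 ones → 0
Block 10 (0010000): 1 one → 0
Block 11 (0000011): 2 ones → 0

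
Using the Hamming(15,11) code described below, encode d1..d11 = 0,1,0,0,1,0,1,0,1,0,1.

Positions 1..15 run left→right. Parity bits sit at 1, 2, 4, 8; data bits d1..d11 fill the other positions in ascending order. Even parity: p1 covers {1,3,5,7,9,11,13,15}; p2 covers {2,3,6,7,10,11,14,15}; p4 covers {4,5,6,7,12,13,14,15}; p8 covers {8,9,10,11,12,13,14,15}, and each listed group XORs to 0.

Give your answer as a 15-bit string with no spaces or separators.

100110001010101

Place data at non-parity positions: p1 p2 0 p4 1 0 0 p8 1 0 1 0 1 0 1
p1 (pos 1,3,5,7,9,11,13,15): XOR of data positions = 0⊕1⊕0⊕1⊕1⊕1⊕1 = 1
p2 (pos 2,3,6,7,10,11,14,15): XOR of data positions = 0⊕0⊕0⊕0⊕1⊕0⊕1 = 0
p4 (pos 4,5,6,7,12,13,14,15): XOR of data positions = 1⊕0⊕0⊕0⊕1⊕0⊕1 = 1
p8 (pos 8,9,10,11,12,13,14,15): XOR of data positions = 1⊕0⊕1⊕0⊕1⊕0⊕1 = 0
Codeword: 100110001010101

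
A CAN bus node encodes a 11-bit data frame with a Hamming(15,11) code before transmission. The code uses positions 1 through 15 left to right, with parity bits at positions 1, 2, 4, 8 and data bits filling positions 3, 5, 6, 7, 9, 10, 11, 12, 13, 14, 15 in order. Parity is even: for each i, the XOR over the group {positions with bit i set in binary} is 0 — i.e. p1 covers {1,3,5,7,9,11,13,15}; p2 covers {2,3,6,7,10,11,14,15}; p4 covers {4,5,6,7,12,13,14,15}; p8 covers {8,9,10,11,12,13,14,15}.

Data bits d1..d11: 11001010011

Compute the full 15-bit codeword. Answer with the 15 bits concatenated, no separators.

Place data at non-parity positions: p1 p2 1 p4 1 0 0 p8 1 0 1 0 0 1 1
p1 (pos 1,3,5,7,9,11,13,15): XOR of data positions = 1⊕1⊕0⊕1⊕1⊕0⊕1 = 1
p2 (pos 2,3,6,7,10,11,14,15): XOR of data positions = 1⊕0⊕0⊕0⊕1⊕1⊕1 = 0
p4 (pos 4,5,6,7,12,13,14,15): XOR of data positions = 1⊕0⊕0⊕0⊕0⊕1⊕1 = 1
p8 (pos 8,9,10,11,12,13,14,15): XOR of data positions = 1⊕0⊕1⊕0⊕0⊕1⊕1 = 0
Codeword: 101110001010011

101110001010011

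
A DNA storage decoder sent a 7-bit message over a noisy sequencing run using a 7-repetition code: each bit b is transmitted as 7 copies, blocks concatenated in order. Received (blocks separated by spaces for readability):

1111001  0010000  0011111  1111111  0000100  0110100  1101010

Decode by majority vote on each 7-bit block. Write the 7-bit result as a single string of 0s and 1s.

1011001

Block 1 (1111001): 5 ones → 1
Block 2 (0010000): 1 one → 0
Block 3 (0011111): 5 ones → 1
Block 4 (1111111): 7 ones → 1
Block 5 (0000100): 1 one → 0
Block 6 (0110100): 3 ones → 0
Block 7 (1101010): 4 ones → 1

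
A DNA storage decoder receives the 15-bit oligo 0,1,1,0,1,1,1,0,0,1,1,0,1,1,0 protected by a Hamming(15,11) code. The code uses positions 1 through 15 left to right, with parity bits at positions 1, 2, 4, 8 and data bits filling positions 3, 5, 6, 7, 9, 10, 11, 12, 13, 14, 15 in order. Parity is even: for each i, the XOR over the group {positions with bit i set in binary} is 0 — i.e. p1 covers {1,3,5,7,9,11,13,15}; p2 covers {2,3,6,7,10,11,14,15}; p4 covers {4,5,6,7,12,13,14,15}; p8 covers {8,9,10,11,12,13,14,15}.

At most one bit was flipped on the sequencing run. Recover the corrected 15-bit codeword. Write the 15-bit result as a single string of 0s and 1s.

011011000110110

s1 (pos 1,3,5,7,9,11,13,15): 0⊕1⊕1⊕1⊕0⊕1⊕1⊕0 = 1
s2 (pos 2,3,6,7,10,11,14,15): 1⊕1⊕1⊕1⊕1⊕1⊕1⊕0 = 1
s4 (pos 4,5,6,7,12,13,14,15): 0⊕1⊕1⊕1⊕0⊕1⊕1⊕0 = 1
s8 (pos 8,9,10,11,12,13,14,15): 0⊕0⊕1⊕1⊕0⊕1⊕1⊕0 = 0
Syndrome s8…s1 = 0111 → error at position 7.
Flip position 7: 011011100110110 → 011011000110110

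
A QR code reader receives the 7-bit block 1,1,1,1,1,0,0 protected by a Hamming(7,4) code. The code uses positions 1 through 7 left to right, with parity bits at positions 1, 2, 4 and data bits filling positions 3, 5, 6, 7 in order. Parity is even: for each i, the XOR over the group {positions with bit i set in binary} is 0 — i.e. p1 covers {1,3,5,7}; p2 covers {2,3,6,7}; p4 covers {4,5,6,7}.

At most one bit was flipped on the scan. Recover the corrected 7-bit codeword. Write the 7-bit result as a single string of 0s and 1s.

0111100

s1 (pos 1,3,5,7): 1⊕1⊕1⊕0 = 1
s2 (pos 2,3,6,7): 1⊕1⊕0⊕0 = 0
s4 (pos 4,5,6,7): 1⊕1⊕0⊕0 = 0
Syndrome s4…s1 = 001 → error at position 1.
Flip position 1: 1111100 → 0111100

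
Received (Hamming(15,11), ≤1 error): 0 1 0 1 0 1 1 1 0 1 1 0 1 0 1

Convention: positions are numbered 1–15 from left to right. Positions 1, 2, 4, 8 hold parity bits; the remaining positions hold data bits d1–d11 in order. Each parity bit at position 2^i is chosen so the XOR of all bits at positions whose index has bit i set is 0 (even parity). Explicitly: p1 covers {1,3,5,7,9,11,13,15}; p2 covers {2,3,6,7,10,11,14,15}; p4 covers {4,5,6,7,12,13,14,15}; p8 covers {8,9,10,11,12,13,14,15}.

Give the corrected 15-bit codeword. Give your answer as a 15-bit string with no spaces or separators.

s1 (pos 1,3,5,7,9,11,13,15): 0⊕0⊕0⊕1⊕0⊕1⊕1⊕1 = 0
s2 (pos 2,3,6,7,10,11,14,15): 1⊕0⊕1⊕1⊕1⊕1⊕0⊕1 = 0
s4 (pos 4,5,6,7,12,13,14,15): 1⊕0⊕1⊕1⊕0⊕1⊕0⊕1 = 1
s8 (pos 8,9,10,11,12,13,14,15): 1⊕0⊕1⊕1⊕0⊕1⊕0⊕1 = 1
Syndrome s8…s1 = 1100 → error at position 12.
Flip position 12: 010101110110101 → 010101110111101

010101110111101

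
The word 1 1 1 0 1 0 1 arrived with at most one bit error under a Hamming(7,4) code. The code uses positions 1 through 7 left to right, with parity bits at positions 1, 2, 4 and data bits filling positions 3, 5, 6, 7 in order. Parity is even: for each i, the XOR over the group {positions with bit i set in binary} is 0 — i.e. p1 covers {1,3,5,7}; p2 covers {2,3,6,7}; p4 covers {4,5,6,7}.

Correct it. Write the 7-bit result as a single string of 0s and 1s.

1010101

s1 (pos 1,3,5,7): 1⊕1⊕1⊕1 = 0
s2 (pos 2,3,6,7): 1⊕1⊕0⊕1 = 1
s4 (pos 4,5,6,7): 0⊕1⊕0⊕1 = 0
Syndrome s4…s1 = 010 → error at position 2.
Flip position 2: 1110101 → 1010101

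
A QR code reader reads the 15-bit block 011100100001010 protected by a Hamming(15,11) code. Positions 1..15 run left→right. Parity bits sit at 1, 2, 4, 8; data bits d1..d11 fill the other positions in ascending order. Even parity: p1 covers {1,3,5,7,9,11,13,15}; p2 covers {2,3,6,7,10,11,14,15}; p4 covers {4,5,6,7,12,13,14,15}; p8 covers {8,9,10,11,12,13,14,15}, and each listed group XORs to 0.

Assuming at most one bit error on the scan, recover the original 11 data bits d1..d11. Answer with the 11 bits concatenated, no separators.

s1 (pos 1,3,5,7,9,11,13,15): 0⊕1⊕0⊕1⊕0⊕0⊕0⊕0 = 0
s2 (pos 2,3,6,7,10,11,14,15): 1⊕1⊕0⊕1⊕0⊕0⊕1⊕0 = 0
s4 (pos 4,5,6,7,12,13,14,15): 1⊕0⊕0⊕1⊕1⊕0⊕1⊕0 = 0
s8 (pos 8,9,10,11,12,13,14,15): 0⊕0⊕0⊕0⊕1⊕0⊕1⊕0 = 0
Syndrome s8…s1 = 0000 → no error.
Read data bits from positions 3,5,6,7,9,10,11,12,13,14,15: 10010001010

10010001010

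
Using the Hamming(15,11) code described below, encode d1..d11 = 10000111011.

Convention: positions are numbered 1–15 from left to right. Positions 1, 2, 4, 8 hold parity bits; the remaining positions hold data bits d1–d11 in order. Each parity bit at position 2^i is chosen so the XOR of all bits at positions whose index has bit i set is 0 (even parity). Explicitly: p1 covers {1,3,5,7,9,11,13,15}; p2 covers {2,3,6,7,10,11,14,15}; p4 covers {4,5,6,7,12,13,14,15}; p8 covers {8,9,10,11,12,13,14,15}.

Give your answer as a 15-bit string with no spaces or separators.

Place data at non-parity positions: p1 p2 1 p4 0 0 0 p8 0 1 1 1 0 1 1
p1 (pos 1,3,5,7,9,11,13,15): XOR of data positions = 1⊕0⊕0⊕0⊕1⊕0⊕1 = 1
p2 (pos 2,3,6,7,10,11,14,15): XOR of data positions = 1⊕0⊕0⊕1⊕1⊕1⊕1 = 1
p4 (pos 4,5,6,7,12,13,14,15): XOR of data positions = 0⊕0⊕0⊕1⊕0⊕1⊕1 = 1
p8 (pos 8,9,10,11,12,13,14,15): XOR of data positions = 0⊕1⊕1⊕1⊕0⊕1⊕1 = 1
Codeword: 111100010111011

111100010111011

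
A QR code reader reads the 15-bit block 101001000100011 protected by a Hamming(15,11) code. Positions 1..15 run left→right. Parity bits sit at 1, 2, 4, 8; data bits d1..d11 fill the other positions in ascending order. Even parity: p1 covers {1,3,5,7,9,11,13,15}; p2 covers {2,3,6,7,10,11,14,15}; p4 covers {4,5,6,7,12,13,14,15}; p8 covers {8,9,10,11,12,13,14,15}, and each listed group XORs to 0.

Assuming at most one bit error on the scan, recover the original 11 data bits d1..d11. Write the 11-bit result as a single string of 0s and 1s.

10100100010

s1 (pos 1,3,5,7,9,11,13,15): 1⊕1⊕0⊕0⊕0⊕0⊕0⊕1 = 1
s2 (pos 2,3,6,7,10,11,14,15): 0⊕1⊕1⊕0⊕1⊕0⊕1⊕1 = 1
s4 (pos 4,5,6,7,12,13,14,15): 0⊕0⊕1⊕0⊕0⊕0⊕1⊕1 = 1
s8 (pos 8,9,10,11,12,13,14,15): 0⊕0⊕1⊕0⊕0⊕0⊕1⊕1 = 1
Syndrome s8…s1 = 1111 → error at position 15.
Flip position 15: 101001000100011 → 101001000100010
Read data bits from positions 3,5,6,7,9,10,11,12,13,14,15: 10100100010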